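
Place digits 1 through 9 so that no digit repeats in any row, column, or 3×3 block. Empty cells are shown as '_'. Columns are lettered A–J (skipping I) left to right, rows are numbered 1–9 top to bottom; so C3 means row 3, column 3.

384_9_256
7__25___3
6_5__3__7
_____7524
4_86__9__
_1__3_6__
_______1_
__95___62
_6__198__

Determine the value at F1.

F1 = 1: row 1 has {2,3,4,5,6,8,9}; col 6 has {3,7,9}; box has {2,3,5,9} → only 1 remains.

1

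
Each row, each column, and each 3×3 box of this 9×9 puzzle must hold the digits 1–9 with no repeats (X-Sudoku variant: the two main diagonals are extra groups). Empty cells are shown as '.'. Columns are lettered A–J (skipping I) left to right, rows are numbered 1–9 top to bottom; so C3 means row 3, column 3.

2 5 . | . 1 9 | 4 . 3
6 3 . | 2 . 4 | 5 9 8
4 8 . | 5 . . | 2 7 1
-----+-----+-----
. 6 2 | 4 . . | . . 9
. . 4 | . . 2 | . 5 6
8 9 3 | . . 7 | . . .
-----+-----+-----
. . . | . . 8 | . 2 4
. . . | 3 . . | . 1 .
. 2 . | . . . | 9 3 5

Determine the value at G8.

C1 = 7 (sole candidate).
H1 = 6 (sole candidate).
C2 = 1 (sole candidate).
E2 = 7 (sole candidate).
C3 = 9 (sole candidate).
H4 = 8 (sole candidate).
E5 = 8 (sole candidate).
G6 = 1 (sole candidate).
H6 = 4 (sole candidate).
J6 = 2 (sole candidate).
G7 = 6 (sole candidate).
J8 = 7 (sole candidate).
D1 = 8 (sole candidate).
D6 = 6 (sole candidate).
E6 = 5 (sole candidate).
C7 = 5 (sole candidate).
E7 = 9 (sole candidate).
A8 = 9 (sole candidate).
B8 = 4 (sole candidate).
G8 = 8: row 8 has {1,3,4,7,9}; col 7 has {1,2,4,5,6,9}; box has {1,2,3,4,5,6,7,9} → only 8 remains.

8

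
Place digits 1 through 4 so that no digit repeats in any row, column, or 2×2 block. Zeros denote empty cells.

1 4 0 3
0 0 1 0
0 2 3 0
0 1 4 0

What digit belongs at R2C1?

R1C3 = 2: row 1 has {1,3,4}; col 3 has {1,3,4}; box has {1,3} → only 2 remains.
R2C2 = 3: row 2 has {1}; col 2 has {1,2,4}; box has {1,4} → only 3 remains.
R2C4 = 4: row 2 has {1,3}; col 4 has {3}; box has {1,2,3} → only 4 remains.
R3C1 = 4: row 3 has {2,3}; col 1 has {1}; box has {1,2} → only 4 remains.
R3C4 = 1: row 3 has {2,3,4}; col 4 has {3,4}; box has {3,4} → only 1 remains.
R4C1 = 3: row 4 has {1,4}; col 1 has {1,4}; box has {1,2,4} → only 3 remains.
R4C4 = 2: row 4 has {1,3,4}; col 4 has {1,3,4}; box has {1,3,4} → only 2 remains.
R2C1 = 2: row 2 has {1,3,4}; col 1 has {1,3,4}; box has {1,3,4} → only 2 remains.

2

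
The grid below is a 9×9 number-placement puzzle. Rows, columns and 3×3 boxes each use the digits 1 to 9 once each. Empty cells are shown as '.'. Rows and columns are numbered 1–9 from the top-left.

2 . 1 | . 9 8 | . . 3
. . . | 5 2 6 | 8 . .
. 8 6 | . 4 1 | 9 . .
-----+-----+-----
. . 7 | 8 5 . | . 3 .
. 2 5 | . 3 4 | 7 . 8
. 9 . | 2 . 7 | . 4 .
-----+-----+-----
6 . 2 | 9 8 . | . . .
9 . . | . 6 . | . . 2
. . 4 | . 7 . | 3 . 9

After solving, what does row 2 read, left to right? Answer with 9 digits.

R1C4 = 7: row 1 has {1,2,3,8,9}; col 4 has {2,5,8,9}; box has {1,2,4,5,6,8,9} → only 7 remains.
R3C4 = 3: row 3 has {1,4,6,8,9}; col 4 has {2,5,7,8,9}; box has {1,2,4,5,6,7,8,9} → only 3 remains.
R4C6 = 9: row 4 has {3,5,7,8}; col 6 has {1,4,6,7,8}; box has {2,3,4,5,7,8} → only 9 remains.
R5C1 = 1: row 5 has {2,3,4,5,7,8}; col 1 has {2,6,9}; box has {2,5,7,9} → only 1 remains.
R5C4 = 6: row 5 has {1,2,3,4,5,7,8}; col 4 has {2,3,5,7,8,9}; box has {2,3,4,5,7,8,9} → only 6 remains.
R5C8 = 9: row 5 has {1,2,3,4,5,6,7,8}; col 8 has {3,4}; box has {3,4,7,8} → only 9 remains.
R6C5 = 1: row 6 has {2,4,7,9}; col 5 has {2,3,4,5,6,7,8,9}; box has {2,3,4,5,6,7,8,9} → only 1 remains.
R9C4 = 1: row 9 has {3,4,7,9}; col 4 has {2,3,5,6,7,8,9}; box has {6,7,8,9} → only 1 remains.
R4C1 = 4: row 4 has {3,5,7,8,9}; col 1 has {1,2,6,9}; box has {1,2,5,7,9} → only 4 remains.
R4C2 = 6: row 4 has {3,4,5,7,8,9}; col 2 has {2,8,9}; box has {1,2,4,5,7,9} → only 6 remains.
R4C9 = 1: row 4 has {3,4,5,6,7,8,9}; col 9 has {2,3,8,9}; box has {3,4,7,8,9} → only 1 remains.
R8C4 = 4: row 8 has {2,6,9}; col 4 has {1,2,3,5,6,7,8,9}; box has {1,6,7,8,9} → only 4 remains.
R9C2 = 5: row 9 has {1,3,4,7,9}; col 2 has {2,6,8,9}; box has {2,4,6,9} → only 5 remains.
R9C6 = 2: row 9 has {1,3,4,5,7,9}; col 6 has {1,4,6,7,8,9}; box has {1,4,6,7,8,9} → only 2 remains.
R1C2 = 4: row 1 has {1,2,3,7,8,9}; col 2 has {2,5,6,8,9}; box has {1,2,6,8} → only 4 remains.
R4C7 = 2: row 4 has {1,3,4,5,6,7,8,9}; col 7 has {3,7,8,9}; box has {1,3,4,7,8,9} → only 2 remains.
R9C1 = 8: row 9 has {1,2,3,4,5,7,9}; col 1 has {1,2,4,6,9}; box has {2,4,5,6,9} → only 8 remains.
R9C8 = 6: row 9 has {1,2,3,4,5,7,8,9}; col 8 has {3,4,9}; box has {2,3,9} → only 6 remains.
R1C8 = 5: row 1 has {1,2,3,4,7,8,9}; col 8 has {3,4,6,9}; box has {3,8,9} → only 5 remains.
R3C9 = 7: row 3 has {1,3,4,6,8,9}; col 9 has {1,2,3,8,9}; box has {3,5,8,9} → only 7 remains.
R6C1 = 3: row 6 has {1,2,4,7,9}; col 1 has {1,2,4,6,8,9}; box has {1,2,4,5,6,7,9} → only 3 remains.
R6C3 = 8: row 6 has {1,2,3,4,7,9}; col 3 has {1,2,4,5,6,7}; box has {1,2,3,4,5,6,7,9} → only 8 remains.
R8C3 = 3: row 8 has {2,4,6,9}; col 3 has {1,2,4,5,6,7,8}; box has {2,4,5,6,8,9} → only 3 remains.
R8C6 = 5: row 8 has {2,3,4,6,9}; col 6 has {1,2,4,6,7,8,9}; box has {1,2,4,6,7,8,9} → only 5 remains.
R8C7 = 1: row 8 has {2,3,4,5,6,9}; col 7 has {2,3,7,8,9}; box has {2,3,6,9} → only 1 remains.
R1C7 = 6: row 1 has {1,2,3,4,5,7,8,9}; col 7 has {1,2,3,7,8,9}; box has {3,5,7,8,9} → only 6 remains.
R2C1 = 7: row 2 has {2,5,6,8}; col 1 has {1,2,3,4,6,8,9}; box has {1,2,4,6,8} → only 7 remains.
R2C2 = 3: row 2 has {2,5,6,7,8}; col 2 has {2,4,5,6,8,9}; box has {1,2,4,6,7,8} → only 3 remains.
R2C3 = 9: row 2 has {2,3,5,6,7,8}; col 3 has {1,2,3,4,5,6,7,8}; box has {1,2,3,4,6,7,8} → only 9 remains.
R2C8 = 1: row 2 has {2,3,5,6,7,8,9}; col 8 has {3,4,5,6,9}; box has {3,5,6,7,8,9} → only 1 remains.
R2C9 = 4: row 2 has {1,2,3,5,6,7,8,9}; col 9 has {1,2,3,7,8,9}; box has {1,3,5,6,7,8,9} → only 4 remains.

739526814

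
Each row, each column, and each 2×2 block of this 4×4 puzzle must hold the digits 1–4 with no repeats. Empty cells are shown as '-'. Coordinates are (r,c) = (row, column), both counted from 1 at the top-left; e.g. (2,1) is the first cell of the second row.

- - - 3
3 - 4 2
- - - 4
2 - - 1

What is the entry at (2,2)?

(1,3) = 1 (sole candidate).
(2,2) = 1: row 2 has {2,3,4}; col 2 has {}; box has {3} → only 1 remains.

1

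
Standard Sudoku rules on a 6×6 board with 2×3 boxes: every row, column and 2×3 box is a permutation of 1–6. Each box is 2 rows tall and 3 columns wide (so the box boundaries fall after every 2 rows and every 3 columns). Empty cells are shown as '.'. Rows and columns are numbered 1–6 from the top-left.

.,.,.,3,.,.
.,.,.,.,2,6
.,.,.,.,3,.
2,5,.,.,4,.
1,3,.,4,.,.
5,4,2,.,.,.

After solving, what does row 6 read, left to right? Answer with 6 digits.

r2c2 = 1: row 2 has {2,6}; col 2 has {3,4,5}; box has {} → only 1 remains.
r2c4 = 5: row 2 has {1,2,6}; col 4 has {3,4}; box has {2,3,6} → only 5 remains.
r3c2 = 6: row 3 has {3}; col 2 has {1,3,4,5}; box has {2,5} → only 6 remains.
r4c6 = 1: row 4 has {2,4,5}; col 6 has {6}; box has {3,4} → only 1 remains.
r5c3 = 6: row 5 has {1,3,4}; col 3 has {2}; box has {1,2,3,4,5} → only 6 remains.
r5c5 = 5: row 5 has {1,3,4,6}; col 5 has {2,3,4}; box has {4} → only 5 remains.
r5c6 = 2: row 5 has {1,3,4,5,6}; col 6 has {1,6}; box has {4,5} → only 2 remains.
r6c6 = 3: row 6 has {2,4,5}; col 6 has {1,2,6}; box has {2,4,5} → only 3 remains.
r1c2 = 2: row 1 has {3}; col 2 has {1,3,4,5,6}; box has {1} → only 2 remains.
r1c5 = 1: row 1 has {2,3}; col 5 has {2,3,4,5}; box has {2,3,5,6} → only 1 remains.
r1c6 = 4: row 1 has {1,2,3}; col 6 has {1,2,3,6}; box has {1,2,3,5,6} → only 4 remains.
r3c1 = 4: row 3 has {3,6}; col 1 has {1,2,5}; box has {2,5,6} → only 4 remains.
r3c3 = 1: row 3 has {3,4,6}; col 3 has {2,6}; box has {2,4,5,6} → only 1 remains.
r3c4 = 2: row 3 has {1,3,4,6}; col 4 has {3,4,5}; box has {1,3,4} → only 2 remains.
r3c6 = 5: row 3 has {1,2,3,4,6}; col 6 has {1,2,3,4,6}; box has {1,2,3,4} → only 5 remains.
r4c3 = 3: row 4 has {1,2,4,5}; col 3 has {1,2,6}; box has {1,2,4,5,6} → only 3 remains.
r4c4 = 6: row 4 has {1,2,3,4,5}; col 4 has {2,3,4,5}; box has {1,2,3,4,5} → only 6 remains.
r6c4 = 1: row 6 has {2,3,4,5}; col 4 has {2,3,4,5,6}; box has {2,3,4,5} → only 1 remains.
r6c5 = 6: row 6 has {1,2,3,4,5}; col 5 has {1,2,3,4,5}; box has {1,2,3,4,5} → only 6 remains.

542163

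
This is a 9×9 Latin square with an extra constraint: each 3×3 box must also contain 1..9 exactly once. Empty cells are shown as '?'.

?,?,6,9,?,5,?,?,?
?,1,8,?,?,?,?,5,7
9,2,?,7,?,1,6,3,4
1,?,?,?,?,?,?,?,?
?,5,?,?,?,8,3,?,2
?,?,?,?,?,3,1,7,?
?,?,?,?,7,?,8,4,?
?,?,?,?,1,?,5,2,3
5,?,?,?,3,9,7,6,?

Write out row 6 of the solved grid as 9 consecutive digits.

289453176

r1c7 = 2 (sole candidate).
r2c7 = 9 (sole candidate).
r3c3 = 5 (sole candidate).
r3c5 = 8 (sole candidate).
r4c7 = 4 (sole candidate).
r5c8 = 9 (sole candidate).
r9c9 = 1 (sole candidate).
r1c5 = 4 (sole candidate).
r1c9 = 8 (sole candidate).
r4c8 = 8 (sole candidate).
r5c5 = 6 (sole candidate).
r7c9 = 9 (sole candidate).
r1c8 = 1 (sole candidate).
r2c5 = 2 (sole candidate).
r2c6 = 6 (sole candidate).
r7c6 = 2 (sole candidate).
r8c6 = 4 (sole candidate).
r9c4 = 8 (sole candidate).
r2c4 = 3 (sole candidate).
r4c6 = 7 (sole candidate).
r8c4 = 6 (sole candidate).
r9c2 = 4 (sole candidate).
r9c3 = 2 (sole candidate).
r2c1 = 4 (sole candidate).
r5c1 = 7 (sole candidate).
r5c3 = 4 (sole candidate).
r5c4 = 1 (sole candidate).
r6c3 = 9: row 6 has {1,3,7}; col 3 has {2,4,5,6,8}; box has {1,4,5,7} → only 9 remains.
r6c5 = 5: row 6 has {1,3,7,9}; col 5 has {1,2,3,4,6,7,8}; box has {1,3,6,7,8} → only 5 remains.
r6c9 = 6: row 6 has {1,3,5,7,9}; col 9 has {1,2,3,4,7,8,9}; box has {1,2,3,4,7,8,9} → only 6 remains.
r7c4 = 5 (sole candidate).
r8c1 = 8 (sole candidate).
r8c3 = 7 (sole candidate).
r1c1 = 3 (sole candidate).
r1c2 = 7 (sole candidate).
r4c3 = 3 (sole candidate).
r4c4 = 2 (sole candidate).
r4c5 = 9 (sole candidate).
r4c9 = 5 (sole candidate).
r6c1 = 2: row 6 has {1,3,5,6,7,9}; col 1 has {1,3,4,5,7,8,9}; box has {1,3,4,5,7,9} → only 2 remains.
r6c2 = 8: row 6 has {1,2,3,5,6,7,9}; col 2 has {1,2,4,5,7}; box has {1,2,3,4,5,7,9} → only 8 remains.
r6c4 = 4: row 6 has {1,2,3,5,6,7,8,9}; col 4 has {1,2,3,5,6,7,8,9}; box has {1,2,3,5,6,7,8,9} → only 4 remains.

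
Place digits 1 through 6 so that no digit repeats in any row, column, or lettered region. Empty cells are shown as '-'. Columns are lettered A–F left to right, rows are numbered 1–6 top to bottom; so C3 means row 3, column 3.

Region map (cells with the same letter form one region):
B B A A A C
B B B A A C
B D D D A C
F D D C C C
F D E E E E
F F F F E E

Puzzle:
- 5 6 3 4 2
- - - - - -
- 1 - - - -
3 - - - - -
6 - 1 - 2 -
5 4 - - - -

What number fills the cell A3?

2

A1 = 1 (sole candidate).
E3 = 5 (sole candidate).
B5 = 3 (sole candidate).
C6 = 2 (sole candidate).
D6 = 1 (sole candidate).
D2 = 2 (sole candidate).
E2 = 1 (sole candidate).
C3 = 4 (sole candidate).
D3 = 6 (sole candidate).
F3 = 3 (sole candidate).
B4 = 2 (sole candidate).
C4 = 5 (sole candidate).
D4 = 4 (sole candidate).
E4 = 6 (sole candidate).
F4 = 1 (sole candidate).
D5 = 5 (sole candidate).
F5 = 4 (sole candidate).
E6 = 3 (sole candidate).
F6 = 6 (sole candidate).
A2 = 4 (sole candidate).
B2 = 6 (sole candidate).
C2 = 3 (sole candidate).
F2 = 5 (sole candidate).
A3 = 2: row 3 has {1,3,4,5,6}; col 1 has {1,3,4,5,6}; region has {1,3,4,5,6} → only 2 remains.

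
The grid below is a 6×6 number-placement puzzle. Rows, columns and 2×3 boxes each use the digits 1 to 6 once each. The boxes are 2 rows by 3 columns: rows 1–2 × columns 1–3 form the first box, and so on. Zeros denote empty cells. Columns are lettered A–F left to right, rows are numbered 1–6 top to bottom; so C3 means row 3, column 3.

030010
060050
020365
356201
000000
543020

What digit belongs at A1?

4

D2 = 4: row 2 has {5,6}; col 4 has {2,3}; box has {1,5} → only 4 remains.
E4 = 4: row 4 has {1,2,3,5,6}; col 5 has {1,2,5,6}; box has {1,2,3,5,6} → only 4 remains.
B5 = 1: row 5 has {}; col 2 has {2,3,4,5,6}; box has {3,4,5} → only 1 remains.
C5 = 2: row 5 has {1}; col 3 has {3,6}; box has {1,3,4,5} → only 2 remains.
E5 = 3: row 5 has {1,2}; col 5 has {1,2,4,5,6}; box has {2} → only 3 remains.
F6 = 6: row 6 has {2,3,4,5}; col 6 has {1,5}; box has {2,3} → only 6 remains.
D1 = 6: row 1 has {1,3}; col 4 has {2,3,4}; box has {1,4,5} → only 6 remains.
F1 = 2: row 1 has {1,3,6}; col 6 has {1,5,6}; box has {1,4,5,6} → only 2 remains.
C2 = 1: row 2 has {4,5,6}; col 3 has {2,3,6}; box has {3,6} → only 1 remains.
F2 = 3: row 2 has {1,4,5,6}; col 6 has {1,2,5,6}; box has {1,2,4,5,6} → only 3 remains.
C3 = 4: row 3 has {2,3,5,6}; col 3 has {1,2,3,6}; box has {2,3,5,6} → only 4 remains.
A5 = 6: row 5 has {1,2,3}; col 1 has {3,5}; box has {1,2,3,4,5} → only 6 remains.
D5 = 5: row 5 has {1,2,3,6}; col 4 has {2,3,4,6}; box has {2,3,6} → only 5 remains.
F5 = 4: row 5 has {1,2,3,5,6}; col 6 has {1,2,3,5,6}; box has {2,3,5,6} → only 4 remains.
D6 = 1: row 6 has {2,3,4,5,6}; col 4 has {2,3,4,5,6}; box has {2,3,4,5,6} → only 1 remains.
A1 = 4: row 1 has {1,2,3,6}; col 1 has {3,5,6}; box has {1,3,6} → only 4 remains.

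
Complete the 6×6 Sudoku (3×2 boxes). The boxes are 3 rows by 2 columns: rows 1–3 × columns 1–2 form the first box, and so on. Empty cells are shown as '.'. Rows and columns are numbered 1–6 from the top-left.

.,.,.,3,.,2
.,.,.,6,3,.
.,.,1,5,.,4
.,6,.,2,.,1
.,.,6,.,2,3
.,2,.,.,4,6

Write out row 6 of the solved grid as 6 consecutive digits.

R1C3 = 4: row 1 has {2,3}; col 3 has {1,6}; box has {1,3,5,6} → only 4 remains.
R2C3 = 2: row 2 has {3,6}; col 3 has {1,4,6}; box has {1,3,4,5,6} → only 2 remains.
R2C6 = 5: row 2 has {2,3,6}; col 6 has {1,2,3,4,6}; box has {2,3,4} → only 5 remains.
R3C2 = 3: row 3 has {1,4,5}; col 2 has {2,6}; box has {} → only 3 remains.
R3C5 = 6: row 3 has {1,3,4,5}; col 5 has {2,3,4}; box has {2,3,4,5} → only 6 remains.
R4C5 = 5: row 4 has {1,2,6}; col 5 has {2,3,4,6}; box has {1,2,3,4,6} → only 5 remains.
R6C4 = 1: row 6 has {2,4,6}; col 4 has {2,3,5,6}; box has {2,6} → only 1 remains.
R1C5 = 1: row 1 has {2,3,4}; col 5 has {2,3,4,5,6}; box has {2,3,4,5,6} → only 1 remains.
R3C1 = 2: row 3 has {1,3,4,5,6}; col 1 has {}; box has {3} → only 2 remains.
R4C3 = 3: row 4 has {1,2,5,6}; col 3 has {1,2,4,6}; box has {1,2,6} → only 3 remains.
R5C4 = 4: row 5 has {2,3,6}; col 4 has {1,2,3,5,6}; box has {1,2,3,6} → only 4 remains.
R6C3 = 5: row 6 has {1,2,4,6}; col 3 has {1,2,3,4,6}; box has {1,2,3,4,6} → only 5 remains.
R1C2 = 5: row 1 has {1,2,3,4}; col 2 has {2,3,6}; box has {2,3} → only 5 remains.
R4C1 = 4: row 4 has {1,2,3,5,6}; col 1 has {2}; box has {2,6} → only 4 remains.
R5C2 = 1: row 5 has {2,3,4,6}; col 2 has {2,3,5,6}; box has {2,4,6} → only 1 remains.
R6C1 = 3: row 6 has {1,2,4,5,6}; col 1 has {2,4}; box has {1,2,4,6} → only 3 remains.

325146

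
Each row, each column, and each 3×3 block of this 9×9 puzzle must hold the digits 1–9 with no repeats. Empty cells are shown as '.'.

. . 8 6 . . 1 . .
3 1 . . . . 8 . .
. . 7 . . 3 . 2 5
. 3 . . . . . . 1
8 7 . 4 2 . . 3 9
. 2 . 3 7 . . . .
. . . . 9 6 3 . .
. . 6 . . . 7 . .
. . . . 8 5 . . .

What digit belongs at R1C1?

2

R5C6 = 1 (sole candidate).
R5C3 = 5 (sole candidate).
R5C7 = 6 (sole candidate).
R1C9 = 3 (hidden single in row 1).
R3C4 = 8 (hidden single in row 3).
R3C5 = 1 (hidden single in row 3).
R4C7 = 2 (hidden single in row 4).
R4C8 = 7 (hidden single in row 4).
R1C6 = 7 (hidden single in row 1).
R1C1 = 2: in row 1, 2 can only go here (every other open cell in that row sees a 2).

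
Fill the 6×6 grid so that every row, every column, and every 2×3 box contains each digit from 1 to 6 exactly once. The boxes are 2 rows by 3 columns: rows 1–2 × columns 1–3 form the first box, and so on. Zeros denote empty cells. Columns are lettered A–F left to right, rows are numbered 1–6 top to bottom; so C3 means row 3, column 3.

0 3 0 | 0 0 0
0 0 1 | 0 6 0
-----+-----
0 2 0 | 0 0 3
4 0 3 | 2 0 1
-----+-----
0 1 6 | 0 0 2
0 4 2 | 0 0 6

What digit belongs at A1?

6

B2 = 5 (sole candidate).
F2 = 4 (sole candidate).
C3 = 5 (sole candidate).
E3 = 4 (sole candidate).
B4 = 6 (sole candidate).
E4 = 5 (sole candidate).
E5 = 3 (sole candidate).
E6 = 1 (sole candidate).
C1 = 4 (sole candidate).
E1 = 2 (sole candidate).
F1 = 5 (sole candidate).
A2 = 2 (sole candidate).
D2 = 3 (sole candidate).
A3 = 1 (sole candidate).
D3 = 6 (sole candidate).
A5 = 5 (sole candidate).
D5 = 4 (sole candidate).
A6 = 3 (sole candidate).
D6 = 5 (sole candidate).
A1 = 6: row 1 has {2,3,4,5}; col 1 has {1,2,3,4,5}; box has {1,2,3,4,5} → only 6 remains.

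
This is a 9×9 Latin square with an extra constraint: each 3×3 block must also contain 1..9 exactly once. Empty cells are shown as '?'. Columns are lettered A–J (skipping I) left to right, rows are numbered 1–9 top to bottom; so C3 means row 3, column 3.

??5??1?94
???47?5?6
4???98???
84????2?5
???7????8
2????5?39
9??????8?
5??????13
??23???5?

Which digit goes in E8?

H2 = 2 (sole candidate).
H3 = 7 (sole candidate).
J3 = 1 (sole candidate).
H4 = 6 (sole candidate).
H5 = 4 (sole candidate).
J9 = 7 (sole candidate).
F2 = 3 (sole candidate).
G3 = 3 (sole candidate).
F4 = 9 (sole candidate).
G5 = 1 (sole candidate).
G6 = 7 (sole candidate).
J7 = 2 (sole candidate).
G1 = 8 (sole candidate).
A2 = 1 (sole candidate).
C3 = 6 (sole candidate).
D4 = 1 (sole candidate).
E4 = 3 (sole candidate).
C6 = 1 (sole candidate).
A9 = 6 (sole candidate).
F9 = 4 (sole candidate).
G9 = 9 (sole candidate).
B3 = 2 (sole candidate).
D3 = 5 (sole candidate).
C4 = 7 (sole candidate).
A5 = 3 (sole candidate).
C5 = 9 (sole candidate).
B6 = 6 (sole candidate).
D6 = 8 (sole candidate).
E6 = 4 (sole candidate).
D7 = 6 (sole candidate).
F7 = 7 (sole candidate).
G7 = 4 (sole candidate).
F8 = 2 (sole candidate).
G8 = 6 (sole candidate).
A1 = 7 (sole candidate).
B1 = 3 (sole candidate).
D1 = 2 (sole candidate).
E1 = 6 (sole candidate).
C2 = 8 (sole candidate).
B5 = 5 (sole candidate).
E5 = 2 (sole candidate).
F5 = 6 (sole candidate).
B7 = 1 (sole candidate).
C7 = 3 (sole candidate).
E7 = 5 (sole candidate).
C8 = 4 (sole candidate).
D8 = 9 (sole candidate).
E8 = 8: row 8 has {1,2,3,4,5,6,9}; col 5 has {2,3,4,5,6,7,9}; box has {2,3,4,5,6,7,9} → only 8 remains.

8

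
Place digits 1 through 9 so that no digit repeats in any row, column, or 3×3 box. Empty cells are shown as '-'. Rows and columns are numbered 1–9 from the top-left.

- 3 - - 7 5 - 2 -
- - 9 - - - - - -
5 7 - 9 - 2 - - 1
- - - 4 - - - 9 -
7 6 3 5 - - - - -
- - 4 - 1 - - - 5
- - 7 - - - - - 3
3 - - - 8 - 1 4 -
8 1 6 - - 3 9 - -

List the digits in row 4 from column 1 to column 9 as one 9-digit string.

R3C3 = 8: row 3 has {1,2,5,7,9}; col 3 has {3,4,6,7,9}; box has {3,5,7,9} → only 8 remains.
R1C3 = 1: row 1 has {2,3,5,7}; col 3 has {3,4,6,7,8,9}; box has {3,5,7,8,9} → only 1 remains.
R1C9 = 9: in row 1, 9 can only go here (every other open cell in that row sees a 9).
R4C1 = 1: in row 4, 1 can only go here (every other open cell in that row sees a 1).
R5C8 = 1: in row 5, 1 can only go here (every other open cell in that row sees a 1).
R9C5 = 4: in row 9, 4 can only go here (every other open cell in that row sees a 4).
R3C7 = 4: in row 3, 4 can only go here (every other open cell in that row sees a 4).
R1C1 = 4: in row 1, 4 can only go here (every other open cell in that row sees a 4).
R2C2 = 2: row 2 has {9}; col 2 has {1,3,6,7}; box has {1,3,4,5,7,8,9} → only 2 remains.
R2C1 = 6: row 2 has {2,9}; col 1 has {1,3,4,5,7,8}; box has {1,2,3,4,5,7,8,9} → only 6 remains.
R2C5 = 3: row 2 has {2,6,9}; col 5 has {1,4,7,8}; box has {2,5,7,9} → only 3 remains.
R3C5 = 6: row 3 has {1,2,4,5,7,8,9}; col 5 has {1,3,4,7,8}; box has {2,3,5,7,9} → only 6 remains.
R3C8 = 3: row 3 has {1,2,4,5,6,7,8,9}; col 8 has {1,2,4,9}; box has {1,2,4,9} → only 3 remains.
R4C5 = 2: row 4 has {1,4,9}; col 5 has {1,3,4,6,7,8}; box has {1,4,5} → only 2 remains.
R5C5 = 9: row 5 has {1,3,5,6,7}; col 5 has {1,2,3,4,6,7,8}; box has {1,2,4,5} → only 9 remains.
R5C6 = 8: row 5 has {1,3,5,6,7,9}; col 6 has {2,3,5}; box has {1,2,4,5,9} → only 8 remains.
R5C7 = 2: row 5 has {1,3,5,6,7,8,9}; col 7 has {1,4,9}; box has {1,5,9} → only 2 remains.
R5C9 = 4: row 5 has {1,2,3,5,6,7,8,9}; col 9 has {1,3,5,9}; box has {1,2,5,9} → only 4 remains.
R7C5 = 5: row 7 has {3,7}; col 5 has {1,2,3,4,6,7,8,9}; box has {3,4,8} → only 5 remains.
R1C4 = 8: row 1 has {1,2,3,4,5,7,9}; col 4 has {4,5,9}; box has {2,3,5,6,7,9} → only 8 remains.
R1C7 = 6: row 1 has {1,2,3,4,5,7,8,9}; col 7 has {1,2,4,9}; box has {1,2,3,4,9} → only 6 remains.
R2C4 = 1: row 2 has {2,3,6,9}; col 4 has {4,5,8,9}; box has {2,3,5,6,7,8,9} → only 1 remains.
R2C6 = 4: row 2 has {1,2,3,6,9}; col 6 has {2,3,5,8}; box has {1,2,3,5,6,7,8,9} → only 4 remains.
R4C3 = 5: row 4 has {1,2,4,9}; col 3 has {1,3,4,6,7,8,9}; box has {1,3,4,6,7} → only 5 remains.
R7C7 = 8: row 7 has {3,5,7}; col 7 has {1,2,4,6,9}; box has {1,3,4,9} → only 8 remains.
R7C8 = 6: row 7 has {3,5,7,8}; col 8 has {1,2,3,4,9}; box has {1,3,4,8,9} → only 6 remains.
R8C3 = 2: row 8 has {1,3,4,8}; col 3 has {1,3,4,5,6,7,8,9}; box has {1,3,6,7,8} → only 2 remains.
R8C9 = 7: row 8 has {1,2,3,4,8}; col 9 has {1,3,4,5,9}; box has {1,3,4,6,8,9} → only 7 remains.
R9C8 = 5: row 9 has {1,3,4,6,8,9}; col 8 has {1,2,3,4,6,9}; box has {1,3,4,6,7,8,9} → only 5 remains.
R9C9 = 2: row 9 has {1,3,4,5,6,8,9}; col 9 has {1,3,4,5,7,9}; box has {1,3,4,5,6,7,8,9} → only 2 remains.
R2C9 = 8: row 2 has {1,2,3,4,6,9}; col 9 has {1,2,3,4,5,7,9}; box has {1,2,3,4,6,9} → only 8 remains.
R4C2 = 8: row 4 has {1,2,4,5,9}; col 2 has {1,2,3,6,7}; box has {1,3,4,5,6,7} → only 8 remains.
R4C9 = 6: row 4 has {1,2,4,5,8,9}; col 9 has {1,2,3,4,5,7,8,9}; box has {1,2,4,5,9} → only 6 remains.
R6C2 = 9: row 6 has {1,4,5}; col 2 has {1,2,3,6,7,8}; box has {1,3,4,5,6,7,8} → only 9 remains.
R7C1 = 9: row 7 has {3,5,6,7,8}; col 1 has {1,3,4,5,6,7,8}; box has {1,2,3,6,7,8} → only 9 remains.
R7C2 = 4: row 7 has {3,5,6,7,8,9}; col 2 has {1,2,3,6,7,8,9}; box has {1,2,3,6,7,8,9} → only 4 remains.
R7C4 = 2: row 7 has {3,4,5,6,7,8,9}; col 4 has {1,4,5,8,9}; box has {3,4,5,8} → only 2 remains.
R7C6 = 1: row 7 has {2,3,4,5,6,7,8,9}; col 6 has {2,3,4,5,8}; box has {2,3,4,5,8} → only 1 remains.
R8C2 = 5: row 8 has {1,2,3,4,7,8}; col 2 has {1,2,3,4,6,7,8,9}; box has {1,2,3,4,6,7,8,9} → only 5 remains.
R8C4 = 6: row 8 has {1,2,3,4,5,7,8}; col 4 has {1,2,4,5,8,9}; box has {1,2,3,4,5,8} → only 6 remains.
R8C6 = 9: row 8 has {1,2,3,4,5,6,7,8}; col 6 has {1,2,3,4,5,8}; box has {1,2,3,4,5,6,8} → only 9 remains.
R9C4 = 7: row 9 has {1,2,3,4,5,6,8,9}; col 4 has {1,2,4,5,6,8,9}; box has {1,2,3,4,5,6,8,9} → only 7 remains.
R2C8 = 7: row 2 has {1,2,3,4,6,8,9}; col 8 has {1,2,3,4,5,6,9}; box has {1,2,3,4,6,8,9} → only 7 remains.
R4C6 = 7: row 4 has {1,2,4,5,6,8,9}; col 6 has {1,2,3,4,5,8,9}; box has {1,2,4,5,8,9} → only 7 remains.
R4C7 = 3: row 4 has {1,2,4,5,6,7,8,9}; col 7 has {1,2,4,6,8,9}; box has {1,2,4,5,6,9} → only 3 remains.

185427396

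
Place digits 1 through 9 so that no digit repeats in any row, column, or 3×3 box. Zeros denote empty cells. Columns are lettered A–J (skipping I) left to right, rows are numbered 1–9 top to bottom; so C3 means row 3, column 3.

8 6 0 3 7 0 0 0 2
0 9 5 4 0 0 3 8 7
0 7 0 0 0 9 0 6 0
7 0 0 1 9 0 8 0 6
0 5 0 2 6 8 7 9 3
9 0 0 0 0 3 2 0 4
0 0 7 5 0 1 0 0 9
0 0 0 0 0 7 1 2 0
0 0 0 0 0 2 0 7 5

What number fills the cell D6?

F1 = 5 (sole candidate).
F2 = 6 (sole candidate).
D3 = 8 (sole candidate).
J3 = 1 (sole candidate).
F4 = 4 (sole candidate).
H4 = 5 (sole candidate).
D6 = 7: row 6 has {2,3,4,9}; col 4 has {1,2,3,4,5,8}; box has {1,2,3,4,6,8,9} → only 7 remains.

7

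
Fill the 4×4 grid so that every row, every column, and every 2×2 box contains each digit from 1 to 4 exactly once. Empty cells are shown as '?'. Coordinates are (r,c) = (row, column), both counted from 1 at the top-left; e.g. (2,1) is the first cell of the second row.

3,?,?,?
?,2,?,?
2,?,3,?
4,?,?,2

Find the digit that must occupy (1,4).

(2,1) = 1 (sole candidate).
(2,3) = 4 (sole candidate).
(2,4) = 3 (sole candidate).
(3,2) = 1 (sole candidate).
(3,4) = 4 (sole candidate).
(4,2) = 3 (sole candidate).
(4,3) = 1 (sole candidate).
(1,2) = 4 (sole candidate).
(1,3) = 2 (sole candidate).
(1,4) = 1: row 1 has {2,3,4}; col 4 has {2,3,4}; box has {2,3,4} → only 1 remains.

1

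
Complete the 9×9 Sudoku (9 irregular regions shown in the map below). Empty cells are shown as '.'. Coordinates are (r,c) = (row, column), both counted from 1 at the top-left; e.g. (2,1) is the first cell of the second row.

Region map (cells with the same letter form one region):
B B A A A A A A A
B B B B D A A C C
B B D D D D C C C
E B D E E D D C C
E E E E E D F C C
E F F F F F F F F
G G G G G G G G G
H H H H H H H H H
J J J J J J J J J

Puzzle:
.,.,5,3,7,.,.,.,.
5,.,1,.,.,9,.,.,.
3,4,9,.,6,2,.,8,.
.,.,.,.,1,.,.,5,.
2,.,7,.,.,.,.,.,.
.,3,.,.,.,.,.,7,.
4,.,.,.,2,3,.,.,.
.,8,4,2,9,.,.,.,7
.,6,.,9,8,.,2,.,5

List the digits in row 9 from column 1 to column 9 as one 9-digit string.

763984215

(3,9) = 1 (sole candidate).
(9,3) = 3: row 9 has {2,5,6,8,9}; col 3 has {1,4,5,7,9}; region has {2,5,6,8,9} → only 3 remains.
(3,7) = 7 (sole candidate).
(4,3) = 8 (sole candidate).
(7,3) = 6 (sole candidate).
(3,4) = 5 (sole candidate).
(6,3) = 2 (sole candidate).
(9,1) = 7: in column 1, 7 can only go here (every other open cell in that column sees a 7).
(8,1) = 1 (hidden single in column 1).
(7,2) = 1 (hidden single in column 2).
(7,8) = 9 (sole candidate).
(7,9) = 8 (sole candidate).
(7,4) = 7 (sole candidate).
(7,7) = 5 (sole candidate).
(2,2) = 7 (hidden single in row 2).
(4,6) = 7 (hidden single in row 4).
(8,6) = 5 (hidden single in row 8).
(6,5) = 5 (hidden single in row 6).
(5,2) = 5 (hidden single in row 5).
(6,4) = 1 (hidden single in column 4).
(5,6) = 1 (hidden single in row 5).
(9,6) = 4: row 9 has {2,3,5,6,7,8,9}; col 6 has {1,2,3,5,7,9}; region has {2,3,5,6,7,8,9} → only 4 remains.
(9,8) = 1: row 9 has {2,3,4,5,6,7,8,9}; col 8 has {5,7,8,9}; region has {2,3,4,5,6,7,8,9} → only 1 remains.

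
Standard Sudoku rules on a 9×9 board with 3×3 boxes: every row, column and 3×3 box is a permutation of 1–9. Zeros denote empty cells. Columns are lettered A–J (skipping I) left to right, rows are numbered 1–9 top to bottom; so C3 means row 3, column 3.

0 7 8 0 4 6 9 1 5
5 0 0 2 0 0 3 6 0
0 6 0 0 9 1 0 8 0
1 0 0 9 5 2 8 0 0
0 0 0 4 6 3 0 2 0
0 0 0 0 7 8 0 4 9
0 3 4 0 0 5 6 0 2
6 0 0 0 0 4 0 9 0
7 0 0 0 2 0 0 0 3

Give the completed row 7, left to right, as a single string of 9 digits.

934815672

D1 = 3 (sole candidate).
E2 = 8 (sole candidate).
F2 = 7 (sole candidate).
J2 = 4 (sole candidate).
D3 = 5 (sole candidate).
J3 = 7 (sole candidate).
B4 = 4 (sole candidate).
J4 = 6 (sole candidate).
J5 = 1 (sole candidate).
D6 = 1 (sole candidate).
G6 = 5 (sole candidate).
E7 = 1: row 7 has {2,3,4,5,6}; col 5 has {2,4,5,6,7,8,9}; box has {2,4,5} → only 1 remains.
H7 = 7: row 7 has {1,2,3,4,5,6}; col 8 has {1,2,4,6,8,9}; box has {2,3,6,9} → only 7 remains.
E8 = 3 (sole candidate).
G8 = 1 (sole candidate).
J8 = 8 (sole candidate).
F9 = 9 (sole candidate).
G9 = 4 (sole candidate).
H9 = 5 (sole candidate).
A1 = 2 (sole candidate).
C3 = 3 (sole candidate).
G3 = 2 (sole candidate).
C4 = 7 (sole candidate).
H4 = 3 (sole candidate).
G5 = 7 (sole candidate).
A6 = 3 (sole candidate).
B6 = 2 (sole candidate).
C6 = 6 (sole candidate).
D7 = 8: row 7 has {1,2,3,4,5,6,7}; col 4 has {1,2,3,4,5,9}; box has {1,2,3,4,5,9} → only 8 remains.
B8 = 5 (sole candidate).
C8 = 2 (sole candidate).
D8 = 7 (sole candidate).
C9 = 1 (sole candidate).
D9 = 6 (sole candidate).
C2 = 9 (sole candidate).
A3 = 4 (sole candidate).
C5 = 5 (sole candidate).
A7 = 9: row 7 has {1,2,3,4,5,6,7,8}; col 1 has {1,2,3,4,5,6,7}; box has {1,2,3,4,5,6,7} → only 9 remains.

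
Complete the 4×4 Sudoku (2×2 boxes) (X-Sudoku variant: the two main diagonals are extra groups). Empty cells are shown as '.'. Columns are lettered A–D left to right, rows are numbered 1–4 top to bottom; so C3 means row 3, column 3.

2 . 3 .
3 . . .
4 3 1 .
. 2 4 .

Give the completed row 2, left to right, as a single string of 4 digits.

B2 = 4: row 2 has {3}; col 2 has {2,3}; box has {2,3}; main diagonal has {1,2} → only 4 remains.
C2 = 2: row 2 has {3,4}; col 3 has {1,3,4}; box has {3}; anti-diagonal has {3} → only 2 remains.
D2 = 1: row 2 has {2,3,4}; col 4 has {}; box has {2,3} → only 1 remains.

3421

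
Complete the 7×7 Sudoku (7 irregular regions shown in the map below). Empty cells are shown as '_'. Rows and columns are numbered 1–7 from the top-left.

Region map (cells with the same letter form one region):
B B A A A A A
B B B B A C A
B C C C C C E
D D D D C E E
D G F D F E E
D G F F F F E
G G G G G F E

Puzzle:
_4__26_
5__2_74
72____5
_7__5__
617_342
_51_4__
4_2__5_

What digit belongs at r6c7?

r2c5 = 1 (sole candidate).
r3c5 = 6 (sole candidate).
r5c4 = 5 (sole candidate).
r6c4 = 6 (sole candidate).
r6c6 = 2 (sole candidate).
r7c5 = 7 (sole candidate).
r6c1 = 3 (sole candidate).
r6c7 = 7: row 6 has {1,2,3,4,5,6}; col 7 has {2,4,5}; region has {2,4,5} → only 7 remains.

7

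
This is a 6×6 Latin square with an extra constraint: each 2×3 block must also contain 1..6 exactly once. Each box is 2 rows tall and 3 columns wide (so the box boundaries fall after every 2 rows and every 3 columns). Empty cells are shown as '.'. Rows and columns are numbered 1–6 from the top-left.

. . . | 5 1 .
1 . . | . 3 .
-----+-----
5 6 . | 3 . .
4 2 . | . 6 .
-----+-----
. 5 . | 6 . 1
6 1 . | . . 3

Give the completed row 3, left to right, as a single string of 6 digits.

561342

r2c2 = 4: row 2 has {1,3}; col 2 has {1,2,5,6}; box has {1} → only 4 remains.
r2c4 = 2: row 2 has {1,3,4}; col 4 has {3,5,6}; box has {1,3,5} → only 2 remains.
r2c6 = 6: row 2 has {1,2,3,4}; col 6 has {1,3}; box has {1,2,3,5} → only 6 remains.
r3c3 = 1: row 3 has {3,5,6}; col 3 has {}; box has {2,4,5,6} → only 1 remains.
r4c3 = 3: row 4 has {2,4,6}; col 3 has {1}; box has {1,2,4,5,6} → only 3 remains.
r4c4 = 1: row 4 has {2,3,4,6}; col 4 has {2,3,5,6}; box has {3,6} → only 1 remains.
r4c6 = 5: row 4 has {1,2,3,4,6}; col 6 has {1,3,6}; box has {1,3,6} → only 5 remains.
r6c4 = 4: row 6 has {1,3,6}; col 4 has {1,2,3,5,6}; box has {1,3,6} → only 4 remains.
r1c2 = 3: row 1 has {1,5}; col 2 has {1,2,4,5,6}; box has {1,4} → only 3 remains.
r1c6 = 4: row 1 has {1,3,5}; col 6 has {1,3,5,6}; box has {1,2,3,5,6} → only 4 remains.
r2c3 = 5: row 2 has {1,2,3,4,6}; col 3 has {1,3}; box has {1,3,4} → only 5 remains.
r3c6 = 2: row 3 has {1,3,5,6}; col 6 has {1,3,4,5,6}; box has {1,3,5,6} → only 2 remains.
r5c5 = 2: row 5 has {1,5,6}; col 5 has {1,3,6}; box has {1,3,4,6} → only 2 remains.
r6c3 = 2: row 6 has {1,3,4,6}; col 3 has {1,3,5}; box has {1,5,6} → only 2 remains.
r6c5 = 5: row 6 has {1,2,3,4,6}; col 5 has {1,2,3,6}; box has {1,2,3,4,6} → only 5 remains.
r1c1 = 2: row 1 has {1,3,4,5}; col 1 has {1,4,5,6}; box has {1,3,4,5} → only 2 remains.
r1c3 = 6: row 1 has {1,2,3,4,5}; col 3 has {1,2,3,5}; box has {1,2,3,4,5} → only 6 remains.
r3c5 = 4: row 3 has {1,2,3,5,6}; col 5 has {1,2,3,5,6}; box has {1,2,3,5,6} → only 4 remains.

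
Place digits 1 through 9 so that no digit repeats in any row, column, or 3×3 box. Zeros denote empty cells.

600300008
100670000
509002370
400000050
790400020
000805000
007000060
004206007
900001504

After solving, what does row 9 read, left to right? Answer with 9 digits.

row 1, column 3 = 2: row 1 has {3,6,8}; col 3 has {4,7,9}; box has {1,5,6,9} → only 2 remains.
row 3, column 4 = 1: row 3 has {2,3,5,7,9}; col 4 has {2,3,4,6,8}; box has {2,3,6,7} → only 1 remains.
row 3, column 9 = 6: row 3 has {1,2,3,5,7,9}; col 9 has {4,7,8}; box has {3,7,8} → only 6 remains.
row 5, column 6 = 3: row 5 has {2,4,7,9}; col 6 has {1,2,5,6}; box has {4,5,8} → only 3 remains.
row 5, column 9 = 1: row 5 has {2,3,4,7,9}; col 9 has {4,6,7,8}; box has {2,5} → only 1 remains.
row 9, column 4 = 7: row 9 has {1,4,5,9}; col 4 has {1,2,3,4,6,8}; box has {1,2,6} → only 7 remains.
row 4, column 4 = 9: row 4 has {4,5}; col 4 has {1,2,3,4,6,7,8}; box has {3,4,5,8} → only 9 remains.
row 4, column 6 = 7: row 4 has {4,5,9}; col 6 has {1,2,3,5,6}; box has {3,4,5,8,9} → only 7 remains.
row 4, column 9 = 3: row 4 has {4,5,7,9}; col 9 has {1,4,6,7,8}; box has {1,2,5} → only 3 remains.
row 5, column 5 = 6: row 5 has {1,2,3,4,7,9}; col 5 has {7}; box has {3,4,5,7,8,9} → only 6 remains.
row 5, column 7 = 8: row 5 has {1,2,3,4,6,7,9}; col 7 has {3,5}; box has {1,2,3,5} → only 8 remains.
row 6, column 9 = 9: row 6 has {5,8}; col 9 has {1,3,4,6,7,8}; box has {1,2,3,5,8} → only 9 remains.
row 7, column 4 = 5: row 7 has {6,7}; col 4 has {1,2,3,4,6,7,8,9}; box has {1,2,6,7} → only 5 remains.
row 7, column 9 = 2: row 7 has {5,6,7}; col 9 has {1,3,4,6,7,8,9}; box has {4,5,6,7} → only 2 remains.
row 2, column 9 = 5: row 2 has {1,6,7}; col 9 has {1,2,3,4,6,7,8,9}; box has {3,6,7,8} → only 5 remains.
row 4, column 7 = 6: row 4 has {3,4,5,7,9}; col 7 has {3,5,8}; box has {1,2,3,5,8,9} → only 6 remains.
row 5, column 3 = 5: row 5 has {1,2,3,4,6,7,8,9}; col 3 has {2,4,7,9}; box has {4,7,9} → only 5 remains.
row 6, column 8 = 4: row 6 has {5,8,9}; col 8 has {2,5,6,7}; box has {1,2,3,5,6,8,9} → only 4 remains.
row 2, column 8 = 9: row 2 has {1,5,6,7}; col 8 has {2,4,5,6,7}; box has {3,5,6,7,8} → only 9 remains.
row 6, column 7 = 7: row 6 has {4,5,8,9}; col 7 has {3,5,6,8}; box has {1,2,3,4,5,6,8,9} → only 7 remains.
row 1, column 8 = 1: row 1 has {2,3,6,8}; col 8 has {2,4,5,6,7,9}; box has {3,5,6,7,8,9} → only 1 remains.
row 1, column 7 = 4: row 1 has {1,2,3,6,8}; col 7 has {3,5,6,7,8}; box has {1,3,5,6,7,8,9} → only 4 remains.
row 2, column 7 = 2: row 2 has {1,5,6,7,9}; col 7 has {3,4,5,6,7,8}; box has {1,3,4,5,6,7,8,9} → only 2 remains.
row 1, column 2 = 7: row 1 has {1,2,3,4,6,8}; col 2 has {9}; box has {1,2,5,6,9} → only 7 remains.
row 1, column 6 = 9: row 1 has {1,2,3,4,6,7,8}; col 6 has {1,2,3,5,6,7}; box has {1,2,3,6,7} → only 9 remains.
row 1, column 5 = 5: row 1 has {1,2,3,4,6,7,8,9}; col 5 has {6,7}; box has {1,2,3,6,7,9} → only 5 remains.
row 8, column 2 = 5: in row 8, 5 can only go here (every other open cell in that row sees a 5).
row 8, column 7 = 1: in row 8, 1 can only go here (every other open cell in that row sees a 1).
row 7, column 7 = 9: row 7 has {2,5,6,7}; col 7 has {1,2,3,4,5,6,7,8}; box has {1,2,4,5,6,7} → only 9 remains.
row 7, column 2 = 1: in row 7, 1 can only go here (every other open cell in that row sees a 1).
row 8, column 5 = 9: in row 8, 9 can only go here (every other open cell in that row sees a 9).
row 9, column 2 = 2: in row 9, 2 can only go here (every other open cell in that row sees a 2).
row 4, column 2 = 8: row 4 has {3,4,5,6,7,9}; col 2 has {1,2,5,7,9}; box has {4,5,7,9} → only 8 remains.
row 4, column 3 = 1: row 4 has {3,4,5,6,7,8,9}; col 3 has {2,4,5,7,9}; box has {4,5,7,8,9} → only 1 remains.
row 4, column 5 = 2: row 4 has {1,3,4,5,6,7,8,9}; col 5 has {5,6,7,9}; box has {3,4,5,6,7,8,9} → only 2 remains.
row 6, column 5 = 1: row 6 has {4,5,7,8,9}; col 5 has {2,5,6,7,9}; box has {2,3,4,5,6,7,8,9} → only 1 remains.
row 3, column 2 = 4: row 3 has {1,2,3,5,6,7,9}; col 2 has {1,2,5,7,8,9}; box has {1,2,5,6,7,9} → only 4 remains.
row 3, column 5 = 8: row 3 has {1,2,3,4,5,6,7,9}; col 5 has {1,2,5,6,7,9}; box has {1,2,3,5,6,7,9} → only 8 remains.
row 9, column 5 = 3: row 9 has {1,2,4,5,7,9}; col 5 has {1,2,5,6,7,8,9}; box has {1,2,5,6,7,9} → only 3 remains.
row 9, column 8 = 8: row 9 has {1,2,3,4,5,7,9}; col 8 has {1,2,4,5,6,7,9}; box has {1,2,4,5,6,7,9} → only 8 remains.
row 2, column 2 = 3: row 2 has {1,2,5,6,7,9}; col 2 has {1,2,4,5,7,8,9}; box has {1,2,4,5,6,7,9} → only 3 remains.
row 2, column 3 = 8: row 2 has {1,2,3,5,6,7,9}; col 3 has {1,2,4,5,7,9}; box has {1,2,3,4,5,6,7,9} → only 8 remains.
row 2, column 6 = 4: row 2 has {1,2,3,5,6,7,8,9}; col 6 has {1,2,3,5,6,7,9}; box has {1,2,3,5,6,7,8,9} → only 4 remains.
row 6, column 2 = 6: row 6 has {1,4,5,7,8,9}; col 2 has {1,2,3,4,5,7,8,9}; box has {1,4,5,7,8,9} → only 6 remains.
row 6, column 3 = 3: row 6 has {1,4,5,6,7,8,9}; col 3 has {1,2,4,5,7,8,9}; box has {1,4,5,6,7,8,9} → only 3 remains.
row 7, column 5 = 4: row 7 has {1,2,5,6,7,9}; col 5 has {1,2,3,5,6,7,8,9}; box has {1,2,3,5,6,7,9} → only 4 remains.
row 7, column 6 = 8: row 7 has {1,2,4,5,6,7,9}; col 6 has {1,2,3,4,5,6,7,9}; box has {1,2,3,4,5,6,7,9} → only 8 remains.
row 8, column 8 = 3: row 8 has {1,2,4,5,6,7,9}; col 8 has {1,2,4,5,6,7,8,9}; box has {1,2,4,5,6,7,8,9} → only 3 remains.
row 9, column 3 = 6: row 9 has {1,2,3,4,5,7,8,9}; col 3 has {1,2,3,4,5,7,8,9}; box has {1,2,4,5,7,9} → only 6 remains.

926731584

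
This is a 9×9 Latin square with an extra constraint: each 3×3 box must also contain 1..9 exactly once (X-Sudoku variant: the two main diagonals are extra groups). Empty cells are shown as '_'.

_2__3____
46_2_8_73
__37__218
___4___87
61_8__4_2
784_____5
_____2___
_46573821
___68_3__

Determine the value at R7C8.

6

R8C1 = 9: row 8 has {1,2,3,4,5,6,7,8}; col 1 has {4,6,7}; box has {4,6} → only 9 remains.
R9C9 = 9: row 9 has {3,6,8}; col 9 has {1,2,3,5,7,8}; box has {1,2,3,8}; main diagonal has {2,3,4,6} → only 9 remains.
R1C9 = 6: row 1 has {2,3}; col 9 has {1,2,3,5,7,8,9}; box has {1,2,3,7,8}; anti-diagonal has {2,4,7} → only 6 remains.
R3C1 = 5: row 3 has {1,2,3,7,8}; col 1 has {4,6,7,9}; box has {2,3,4,6} → only 5 remains.
R3C2 = 9: row 3 has {1,2,3,5,7,8}; col 2 has {1,2,4,6,8}; box has {2,3,4,5,6} → only 9 remains.
R5C5 = 5: row 5 has {1,2,4,6,8}; col 5 has {3,7,8}; box has {4,8}; main diagonal has {2,3,4,6,9}; anti-diagonal has {2,4,6,7} → only 5 remains.
R6C6 = 1: row 6 has {4,5,7,8}; col 6 has {2,3,8}; box has {4,5,8}; main diagonal has {2,3,4,5,6,9} → only 1 remains.
R7C7 = 7: row 7 has {2}; col 7 has {2,3,4,8}; box has {1,2,3,8,9}; main diagonal has {1,2,3,4,5,6,9} → only 7 remains.
R7C9 = 4: row 7 has {2,7}; col 9 has {1,2,3,5,6,7,8,9}; box has {1,2,3,7,8,9} → only 4 remains.
R9C1 = 1: row 9 has {3,6,8,9}; col 1 has {4,5,6,7,9}; box has {4,6,9}; anti-diagonal has {2,4,5,6,7} → only 1 remains.
R9C6 = 4: row 9 has {1,3,6,8,9}; col 6 has {1,2,3,8}; box has {2,3,5,6,7,8} → only 4 remains.
R9C8 = 5: row 9 has {1,3,4,6,8,9}; col 8 has {1,2,7,8}; box has {1,2,3,4,7,8,9} → only 5 remains.
R1C1 = 8: row 1 has {2,3,6}; col 1 has {1,4,5,6,7,9}; box has {2,3,4,5,6,9}; main diagonal has {1,2,3,4,5,6,7,9} → only 8 remains.
R2C3 = 1: row 2 has {2,3,4,6,7,8}; col 3 has {3,4,6}; box has {2,3,4,5,6,8,9} → only 1 remains.
R2C5 = 9: row 2 has {1,2,3,4,6,7,8}; col 5 has {3,5,7,8}; box has {2,3,7,8} → only 9 remains.
R2C7 = 5: row 2 has {1,2,3,4,6,7,8,9}; col 7 has {2,3,4,7,8}; box has {1,2,3,6,7,8} → only 5 remains.
R3C6 = 6: row 3 has {1,2,3,5,7,8,9}; col 6 has {1,2,3,4,8}; box has {2,3,7,8,9} → only 6 remains.
R4C6 = 9: row 4 has {4,7,8}; col 6 has {1,2,3,4,6,8}; box has {1,4,5,8}; anti-diagonal has {1,2,4,5,6,7} → only 9 remains.
R5C3 = 9: row 5 has {1,2,4,5,6,8}; col 3 has {1,3,4,6}; box has {1,4,6,7,8} → only 9 remains.
R5C6 = 7: row 5 has {1,2,4,5,6,8,9}; col 6 has {1,2,3,4,6,8,9}; box has {1,4,5,8,9} → only 7 remains.
R5C8 = 3: row 5 has {1,2,4,5,6,7,8,9}; col 8 has {1,2,5,7,8}; box has {2,4,5,7,8} → only 3 remains.
R6C4 = 3: row 6 has {1,4,5,7,8}; col 4 has {2,4,5,6,7,8}; box has {1,4,5,7,8,9}; anti-diagonal has {1,2,4,5,6,7,9} → only 3 remains.
R7C1 = 3: row 7 has {2,4,7}; col 1 has {1,4,5,6,7,8,9}; box has {1,4,6,9} → only 3 remains.
R7C2 = 5: row 7 has {2,3,4,7}; col 2 has {1,2,4,6,8,9}; box has {1,3,4,6,9} → only 5 remains.
R7C3 = 8: row 7 has {2,3,4,5,7}; col 3 has {1,3,4,6,9}; box has {1,3,4,5,6,9}; anti-diagonal has {1,2,3,4,5,6,7,9} → only 8 remains.
R7C5 = 1: row 7 has {2,3,4,5,7,8}; col 5 has {3,5,7,8,9}; box has {2,3,4,5,6,7,8} → only 1 remains.
R7C8 = 6: row 7 has {1,2,3,4,5,7,8}; col 8 has {1,2,3,5,7,8}; box has {1,2,3,4,5,7,8,9} → only 6 remains.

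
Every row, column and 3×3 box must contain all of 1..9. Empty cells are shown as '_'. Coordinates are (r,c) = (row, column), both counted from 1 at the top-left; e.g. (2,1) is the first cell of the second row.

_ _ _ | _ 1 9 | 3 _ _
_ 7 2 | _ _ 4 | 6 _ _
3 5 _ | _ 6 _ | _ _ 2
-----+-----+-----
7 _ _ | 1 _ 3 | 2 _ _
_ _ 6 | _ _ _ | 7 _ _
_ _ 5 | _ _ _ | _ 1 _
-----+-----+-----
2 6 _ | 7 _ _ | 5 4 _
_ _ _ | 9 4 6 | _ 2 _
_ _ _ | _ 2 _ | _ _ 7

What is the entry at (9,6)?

8

(3,4) = 8 (sole candidate).
(3,6) = 7 (sole candidate).
(3,8) = 9 (sole candidate).
(1,4) = 2 (hidden single in row 1).
(1,1) = 6 (hidden single in row 1).
(1,8) = 7 (hidden single in row 1).
(1,9) = 5 (hidden single in row 1).
(2,8) = 8 (sole candidate).
(2,9) = 1 (sole candidate).
(3,7) = 4 (sole candidate).
(2,1) = 9 (sole candidate).
(3,3) = 1 (sole candidate).
(6,5) = 7 (hidden single in row 6).
(7,6) = 1 (hidden single in row 7).
(8,1) = 5 (hidden single in row 8).
(8,3) = 7 (hidden single in row 8).
(9,8) = 6 (hidden single in row 9).
(4,8) = 5 (sole candidate).
(5,8) = 3 (sole candidate).
(4,9) = 6 (hidden single in row 4).
(6,2) = 3 (hidden single in row 6).
(6,4) = 6 (hidden single in row 6).
(6,6) = 2 (hidden single in row 6).
(5,2) = 2 (hidden single in row 5).
(5,1) = 1 (hidden single in row 5).
(8,9) = 3 (hidden single in row 8).
(5,4) = 4 (hidden single in column 4).
(6,9) = 4 (hidden single in column 9).
(6,1) = 8 (sole candidate).
(6,7) = 9 (sole candidate).
(9,1) = 4 (sole candidate).
(5,9) = 8 (sole candidate).
(7,9) = 9 (sole candidate).
(5,6) = 5 (sole candidate).
(9,6) = 8: row 9 has {2,4,6,7}; col 6 has {1,2,3,4,5,6,7,9}; box has {1,2,4,6,7,9} → only 8 remains.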